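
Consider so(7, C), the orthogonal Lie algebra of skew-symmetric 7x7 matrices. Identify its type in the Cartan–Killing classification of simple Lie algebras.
B_3

This is so(7) with 7 odd, which has dimension 7(7-1)/2 = 21 and rank (7-1)/2 = 3. In the classification of classical Lie algebras, the orthogonal algebra so(2n+1) in an odd number of variables has type B_n; here n = 3, so the Dynkin diagram is a chain of 3 nodes with a double edge at one end; the terminal node there is the unique short simple root (B_3). Hence the type is B_3.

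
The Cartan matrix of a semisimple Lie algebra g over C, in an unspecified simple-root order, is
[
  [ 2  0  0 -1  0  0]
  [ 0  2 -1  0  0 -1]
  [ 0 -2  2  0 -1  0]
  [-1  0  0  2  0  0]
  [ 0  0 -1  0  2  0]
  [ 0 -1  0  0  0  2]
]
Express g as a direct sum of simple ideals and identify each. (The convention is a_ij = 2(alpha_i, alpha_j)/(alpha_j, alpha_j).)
The diagram associated to this matrix has two connected components: the simple roots {alpha_1, alpha_4} form a chain of 2 nodes with single edges (A_2), and {alpha_2, alpha_3, alpha_5, alpha_6} form a chain of 4 nodes with a double edge between the middle two (F_4). A semisimple Lie algebra decomposes uniquely as the direct sum of simple ideals, one per connected component of its Dynkin diagram, so g ≅ A_2 ⊕ F_4 (dimension 8 + 52 = 60).

A_2 (sl(3)) + F_4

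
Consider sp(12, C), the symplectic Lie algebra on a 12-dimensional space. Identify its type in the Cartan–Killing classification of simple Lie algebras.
C_6 (sp(12))

This is sp(12), which has dimension 12(12+1)/2 = 78 and rank 12/2 = 6. In the classification of classical Lie algebras, the symplectic algebra sp(2n) has type C_n; here n = 6, so the Dynkin diagram is a chain of 6 nodes with a double edge at one end; the terminal node there is the unique long simple root (C_6). Hence the type is C_6.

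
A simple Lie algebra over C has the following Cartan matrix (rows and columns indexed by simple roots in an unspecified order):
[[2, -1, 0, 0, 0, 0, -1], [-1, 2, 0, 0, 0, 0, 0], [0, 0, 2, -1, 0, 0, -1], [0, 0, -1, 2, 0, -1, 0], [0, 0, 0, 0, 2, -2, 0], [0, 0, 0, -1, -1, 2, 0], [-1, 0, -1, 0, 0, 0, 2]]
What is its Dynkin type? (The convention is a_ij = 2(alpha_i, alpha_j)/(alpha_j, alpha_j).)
The matrix has rank 7 with 2's on the diagonal. Reading the off-diagonal entries as Dynkin edges (a single edge where a_ij = a_ji = -1; a double or triple edge where a_ij * a_ji = 2 or 3), the diagram is a chain of 7 nodes with a double edge at one end; the terminal node there is the unique long simple root (C_7). One simple-root ordering that puts it in standard form is (alpha_2, alpha_1, alpha_7, alpha_3, alpha_4, alpha_6, alpha_5). So the algebra is type C_7, i.e. sp(14).

type C_7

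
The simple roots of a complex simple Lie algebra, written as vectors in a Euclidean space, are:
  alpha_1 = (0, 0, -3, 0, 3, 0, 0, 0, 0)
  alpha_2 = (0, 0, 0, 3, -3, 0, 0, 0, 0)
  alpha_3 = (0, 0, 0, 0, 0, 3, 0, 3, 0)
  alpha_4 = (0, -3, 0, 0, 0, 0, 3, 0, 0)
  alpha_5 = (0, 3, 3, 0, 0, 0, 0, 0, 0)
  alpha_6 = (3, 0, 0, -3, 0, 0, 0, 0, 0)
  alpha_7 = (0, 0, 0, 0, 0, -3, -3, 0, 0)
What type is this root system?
A7

Compute the Cartan integers a_ij = 2(alpha_i, alpha_j)/(alpha_j, alpha_j); the resulting 7x7 Cartan matrix is
[[2, -1, 0, 0, -1, 0, 0], [-1, 2, 0, 0, 0, -1, 0], [0, 0, 2, 0, 0, 0, -1], [0, 0, 0, 2, -1, 0, -1], [-1, 0, 0, -1, 2, 0, 0], [0, -1, 0, 0, 0, 2, 0], [0, 0, -1, -1, 0, 0, 2]].
All simple roots have the same length, so the diagram is simply laced. The associated Dynkin diagram is a chain of 7 nodes with single edges (A_7), so the type is A_7 (the algebra sl(8)).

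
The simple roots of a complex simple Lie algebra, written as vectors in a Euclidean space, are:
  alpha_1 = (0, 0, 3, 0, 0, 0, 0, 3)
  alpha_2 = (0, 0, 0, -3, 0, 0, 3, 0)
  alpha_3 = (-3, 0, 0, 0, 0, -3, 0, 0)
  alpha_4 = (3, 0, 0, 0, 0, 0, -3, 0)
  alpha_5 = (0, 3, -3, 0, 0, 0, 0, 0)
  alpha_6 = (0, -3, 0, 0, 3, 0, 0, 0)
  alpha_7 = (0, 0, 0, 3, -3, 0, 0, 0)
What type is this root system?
A_7 (sl(8))

Compute the Cartan integers a_ij = 2(alpha_i, alpha_j)/(alpha_j, alpha_j); the resulting 7x7 Cartan matrix is
[[2, 0, 0, 0, -1, 0, 0], [0, 2, 0, -1, 0, 0, -1], [0, 0, 2, -1, 0, 0, 0], [0, -1, -1, 2, 0, 0, 0], [-1, 0, 0, 0, 2, -1, 0], [0, 0, 0, 0, -1, 2, -1], [0, -1, 0, 0, 0, -1, 2]].
All simple roots have the same length, so the diagram is simply laced. The associated Dynkin diagram is a chain of 7 nodes with single edges (A_7), so the type is A_7 (the algebra sl(8)).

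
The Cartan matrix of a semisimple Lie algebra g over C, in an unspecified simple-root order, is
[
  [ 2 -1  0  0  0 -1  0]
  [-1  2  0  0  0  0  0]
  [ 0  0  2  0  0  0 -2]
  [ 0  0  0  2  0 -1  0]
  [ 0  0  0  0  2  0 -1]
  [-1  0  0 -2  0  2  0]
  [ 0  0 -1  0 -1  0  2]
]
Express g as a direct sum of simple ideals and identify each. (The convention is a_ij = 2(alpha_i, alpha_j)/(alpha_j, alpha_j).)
B_4 (so(9)) ⊕ C_3 (sp(6))

The diagram associated to this matrix has two connected components: the simple roots {alpha_1, alpha_2, alpha_4, alpha_6} form a chain of 4 nodes with a double edge at one end; the terminal node there is the unique short simple root (B_4), and {alpha_3, alpha_5, alpha_7} form a chain of 3 nodes with a double edge at one end; the terminal node there is the unique long simple root (C_3). A semisimple Lie algebra decomposes uniquely as the direct sum of simple ideals, one per connected component of its Dynkin diagram, so g ≅ B_4 ⊕ C_3 (dimension 36 + 21 = 57).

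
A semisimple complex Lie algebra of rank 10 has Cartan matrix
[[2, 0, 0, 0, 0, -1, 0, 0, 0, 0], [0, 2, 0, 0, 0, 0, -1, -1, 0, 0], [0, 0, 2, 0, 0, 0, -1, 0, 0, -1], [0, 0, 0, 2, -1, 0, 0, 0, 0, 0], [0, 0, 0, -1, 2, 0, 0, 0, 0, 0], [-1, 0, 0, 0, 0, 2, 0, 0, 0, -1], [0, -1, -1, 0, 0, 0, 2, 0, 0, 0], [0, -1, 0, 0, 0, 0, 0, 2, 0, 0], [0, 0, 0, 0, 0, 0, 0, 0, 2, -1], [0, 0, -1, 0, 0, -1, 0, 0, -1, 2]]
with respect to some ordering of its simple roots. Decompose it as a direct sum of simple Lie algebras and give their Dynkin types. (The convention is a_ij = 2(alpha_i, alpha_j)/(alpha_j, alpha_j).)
The diagram associated to this matrix has two connected components: the simple roots {alpha_4, alpha_5} form a chain of 2 nodes with single edges (A_2), and {alpha_1, alpha_2, alpha_3, alpha_6, alpha_7, alpha_8, alpha_9, alpha_10} form a chain of 7 nodes with one extra node attached to the third node from one end (E_8). A semisimple Lie algebra decomposes uniquely as the direct sum of simple ideals, one per connected component of its Dynkin diagram, so g ≅ A_2 ⊕ E_8 (dimension 8 + 248 = 256).

type A_2 ⊕ type E_8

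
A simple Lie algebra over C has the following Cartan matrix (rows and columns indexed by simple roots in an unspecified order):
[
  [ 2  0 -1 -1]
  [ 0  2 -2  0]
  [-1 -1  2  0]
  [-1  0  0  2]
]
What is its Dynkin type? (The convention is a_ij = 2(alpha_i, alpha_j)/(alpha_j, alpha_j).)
The matrix has rank 4 with 2's on the diagonal. Reading the off-diagonal entries as Dynkin edges (a single edge where a_ij = a_ji = -1; a double or triple edge where a_ij * a_ji = 2 or 3), the diagram is a chain of 4 nodes with a double edge at one end; the terminal node there is the unique long simple root (C_4). One simple-root ordering that puts it in standard form is (alpha_4, alpha_1, alpha_3, alpha_2). So the algebra is type C_4, i.e. sp(8).

C4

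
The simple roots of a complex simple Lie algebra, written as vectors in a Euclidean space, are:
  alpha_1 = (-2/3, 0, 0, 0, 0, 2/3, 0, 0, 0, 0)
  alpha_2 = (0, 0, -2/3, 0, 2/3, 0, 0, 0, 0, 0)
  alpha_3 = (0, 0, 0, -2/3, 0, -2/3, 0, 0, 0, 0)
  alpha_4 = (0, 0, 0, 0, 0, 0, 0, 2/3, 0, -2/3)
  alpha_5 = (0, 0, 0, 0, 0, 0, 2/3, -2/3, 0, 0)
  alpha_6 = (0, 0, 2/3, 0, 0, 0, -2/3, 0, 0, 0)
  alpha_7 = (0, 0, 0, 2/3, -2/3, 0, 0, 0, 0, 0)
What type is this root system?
A_7 (sl(8))

Compute the Cartan integers a_ij = 2(alpha_i, alpha_j)/(alpha_j, alpha_j); the resulting 7x7 Cartan matrix is
[[2, 0, -1, 0, 0, 0, 0], [0, 2, 0, 0, 0, -1, -1], [-1, 0, 2, 0, 0, 0, -1], [0, 0, 0, 2, -1, 0, 0], [0, 0, 0, -1, 2, -1, 0], [0, -1, 0, 0, -1, 2, 0], [0, -1, -1, 0, 0, 0, 2]].
All simple roots have the same length, so the diagram is simply laced. The associated Dynkin diagram is a chain of 7 nodes with single edges (A_7), so the type is A_7 (the algebra sl(8)).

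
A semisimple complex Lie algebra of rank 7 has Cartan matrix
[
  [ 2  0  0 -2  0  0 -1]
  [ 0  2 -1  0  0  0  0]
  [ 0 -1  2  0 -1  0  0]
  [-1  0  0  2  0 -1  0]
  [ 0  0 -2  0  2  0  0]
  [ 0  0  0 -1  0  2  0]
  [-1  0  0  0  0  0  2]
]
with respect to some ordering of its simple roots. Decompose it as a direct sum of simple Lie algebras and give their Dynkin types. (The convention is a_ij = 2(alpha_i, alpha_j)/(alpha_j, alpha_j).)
C_3 (sp(6)) + F_4

The diagram associated to this matrix has two connected components: the simple roots {alpha_2, alpha_3, alpha_5} form a chain of 3 nodes with a double edge at one end; the terminal node there is the unique long simple root (C_3), and {alpha_1, alpha_4, alpha_6, alpha_7} form a chain of 4 nodes with a double edge between the middle two (F_4). A semisimple Lie algebra decomposes uniquely as the direct sum of simple ideals, one per connected component of its Dynkin diagram, so g ≅ C_3 ⊕ F_4 (dimension 21 + 52 = 73).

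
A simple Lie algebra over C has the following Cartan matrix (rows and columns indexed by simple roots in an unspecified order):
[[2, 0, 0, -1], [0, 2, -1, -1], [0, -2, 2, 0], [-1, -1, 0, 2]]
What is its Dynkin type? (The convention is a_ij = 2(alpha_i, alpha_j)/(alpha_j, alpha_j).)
C4

The matrix has rank 4 with 2's on the diagonal. Reading the off-diagonal entries as Dynkin edges (a single edge where a_ij = a_ji = -1; a double or triple edge where a_ij * a_ji = 2 or 3), the diagram is a chain of 4 nodes with a double edge at one end; the terminal node there is the unique long simple root (C_4). One simple-root ordering that puts it in standard form is (alpha_1, alpha_4, alpha_2, alpha_3). So the algebra is type C_4, i.e. sp(8).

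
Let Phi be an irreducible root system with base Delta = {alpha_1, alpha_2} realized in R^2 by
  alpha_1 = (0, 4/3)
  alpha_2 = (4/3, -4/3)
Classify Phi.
type B_2

Compute the Cartan integers a_ij = 2(alpha_i, alpha_j)/(alpha_j, alpha_j); the resulting 2x2 Cartan matrix is
[[2, -1], [-2, 2]].
The roots have two lengths (squared-length ratio 2:1); the short ones are alpha_{1}. The associated Dynkin diagram is a chain of 2 nodes with a double edge at one end; the terminal node there is the unique short simple root (B_2), so the type is B_2 (the algebra so(5)).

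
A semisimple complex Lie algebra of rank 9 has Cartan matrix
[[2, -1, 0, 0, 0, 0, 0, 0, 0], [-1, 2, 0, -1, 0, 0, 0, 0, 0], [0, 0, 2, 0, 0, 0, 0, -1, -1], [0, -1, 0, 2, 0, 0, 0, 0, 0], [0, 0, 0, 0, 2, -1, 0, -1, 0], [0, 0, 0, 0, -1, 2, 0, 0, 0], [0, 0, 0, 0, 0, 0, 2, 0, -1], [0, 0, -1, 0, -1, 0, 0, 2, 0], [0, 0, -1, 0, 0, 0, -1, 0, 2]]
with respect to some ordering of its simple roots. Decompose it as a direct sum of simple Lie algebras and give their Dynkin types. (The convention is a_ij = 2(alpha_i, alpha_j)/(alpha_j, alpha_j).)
The diagram associated to this matrix has two connected components: the simple roots {alpha_1, alpha_2, alpha_4} form a chain of 3 nodes with single edges (A_3), and {alpha_3, alpha_5, alpha_6, alpha_7, alpha_8, alpha_9} form a chain of 6 nodes with single edges (A_6). A semisimple Lie algebra decomposes uniquely as the direct sum of simple ideals, one per connected component of its Dynkin diagram, so g ≅ A_3 ⊕ A_6 (dimension 15 + 48 = 63).

A_3 (sl(4)) + A_6 (sl(7))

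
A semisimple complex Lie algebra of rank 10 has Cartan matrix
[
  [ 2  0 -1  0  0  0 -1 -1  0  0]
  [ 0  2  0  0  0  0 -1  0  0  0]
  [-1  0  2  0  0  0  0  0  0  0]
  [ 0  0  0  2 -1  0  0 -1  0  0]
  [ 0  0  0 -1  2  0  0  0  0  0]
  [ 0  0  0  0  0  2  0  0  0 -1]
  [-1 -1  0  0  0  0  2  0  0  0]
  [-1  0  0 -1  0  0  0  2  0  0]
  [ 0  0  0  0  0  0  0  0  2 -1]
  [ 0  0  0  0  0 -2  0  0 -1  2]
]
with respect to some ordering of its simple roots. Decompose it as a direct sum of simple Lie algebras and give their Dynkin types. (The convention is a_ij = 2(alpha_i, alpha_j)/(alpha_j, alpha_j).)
B_3 ⊕ E_7

The diagram associated to this matrix has two connected components: the simple roots {alpha_6, alpha_9, alpha_10} form a chain of 3 nodes with a double edge at one end; the terminal node there is the unique short simple root (B_3), and {alpha_1, alpha_2, alpha_3, alpha_4, alpha_5, alpha_7, alpha_8} form a chain of 6 nodes with one extra node attached to the third node from one end (E_7). A semisimple Lie algebra decomposes uniquely as the direct sum of simple ideals, one per connected component of its Dynkin diagram, so g ≅ B_3 ⊕ E_7 (dimension 21 + 133 = 154).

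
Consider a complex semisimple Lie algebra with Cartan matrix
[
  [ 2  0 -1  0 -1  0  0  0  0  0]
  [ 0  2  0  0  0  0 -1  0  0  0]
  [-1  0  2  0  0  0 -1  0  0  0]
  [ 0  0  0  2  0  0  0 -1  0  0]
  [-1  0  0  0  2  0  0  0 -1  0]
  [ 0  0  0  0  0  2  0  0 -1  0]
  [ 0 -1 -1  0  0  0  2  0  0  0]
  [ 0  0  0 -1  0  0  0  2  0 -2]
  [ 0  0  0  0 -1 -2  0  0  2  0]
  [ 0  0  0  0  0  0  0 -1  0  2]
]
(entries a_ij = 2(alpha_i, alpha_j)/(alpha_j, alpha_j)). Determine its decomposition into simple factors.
B_3 + B_7

The diagram associated to this matrix has two connected components: the simple roots {alpha_4, alpha_8, alpha_10} form a chain of 3 nodes with a double edge at one end; the terminal node there is the unique short simple root (B_3), and {alpha_1, alpha_2, alpha_3, alpha_5, alpha_6, alpha_7, alpha_9} form a chain of 7 nodes with a double edge at one end; the terminal node there is the unique short simple root (B_7). A semisimple Lie algebra decomposes uniquely as the direct sum of simple ideals, one per connected component of its Dynkin diagram, so g ≅ B_3 ⊕ B_7 (dimension 21 + 105 = 126).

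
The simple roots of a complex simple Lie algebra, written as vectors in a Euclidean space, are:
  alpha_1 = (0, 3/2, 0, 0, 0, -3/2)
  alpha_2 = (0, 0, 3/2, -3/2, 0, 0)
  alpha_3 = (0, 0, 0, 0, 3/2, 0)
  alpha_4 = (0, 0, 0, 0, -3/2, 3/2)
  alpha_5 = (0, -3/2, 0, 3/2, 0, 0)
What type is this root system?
Compute the Cartan integers a_ij = 2(alpha_i, alpha_j)/(alpha_j, alpha_j); the resulting 5x5 Cartan matrix is
[[2, 0, 0, -1, -1], [0, 2, 0, 0, -1], [0, 0, 2, -1, 0], [-1, 0, -2, 2, 0], [-1, -1, 0, 0, 2]].
The roots have two lengths (squared-length ratio 2:1); the short ones are alpha_{3}. The associated Dynkin diagram is a chain of 5 nodes with a double edge at one end; the terminal node there is the unique short simple root (B_5), so the type is B_5 (the algebra so(11)).

B_5 (so(11))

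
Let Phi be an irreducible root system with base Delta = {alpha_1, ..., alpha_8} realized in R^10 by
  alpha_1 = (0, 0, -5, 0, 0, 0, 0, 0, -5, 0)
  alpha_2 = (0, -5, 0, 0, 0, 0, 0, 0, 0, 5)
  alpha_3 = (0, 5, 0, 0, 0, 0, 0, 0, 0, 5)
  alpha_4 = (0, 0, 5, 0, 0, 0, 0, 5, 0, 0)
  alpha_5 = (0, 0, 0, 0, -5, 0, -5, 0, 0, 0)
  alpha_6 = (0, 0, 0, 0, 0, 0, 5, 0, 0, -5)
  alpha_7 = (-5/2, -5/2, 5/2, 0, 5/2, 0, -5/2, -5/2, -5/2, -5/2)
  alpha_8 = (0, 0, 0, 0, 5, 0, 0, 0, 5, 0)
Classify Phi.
Compute the Cartan integers a_ij = 2(alpha_i, alpha_j)/(alpha_j, alpha_j); the resulting 8x8 Cartan matrix is
[[2, 0, 0, -1, 0, 0, 0, -1], [0, 2, 0, 0, 0, -1, 0, 0], [0, 0, 2, 0, 0, -1, -1, 0], [-1, 0, 0, 2, 0, 0, 0, 0], [0, 0, 0, 0, 2, -1, 0, -1], [0, -1, -1, 0, -1, 2, 0, 0], [0, 0, -1, 0, 0, 0, 2, 0], [-1, 0, 0, 0, -1, 0, 0, 2]].
All simple roots have the same length, so the diagram is simply laced. The associated Dynkin diagram is a chain of 7 nodes with one extra node attached to the third node from one end (E_8), so the type is E_8.

E_8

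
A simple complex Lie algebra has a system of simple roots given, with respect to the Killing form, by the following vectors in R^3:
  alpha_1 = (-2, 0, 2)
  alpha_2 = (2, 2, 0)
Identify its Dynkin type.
A2

Compute the Cartan integers a_ij = 2(alpha_i, alpha_j)/(alpha_j, alpha_j); the resulting 2x2 Cartan matrix is
[[2, -1], [-1, 2]].
All simple roots have the same length, so the diagram is simply laced. The associated Dynkin diagram is a chain of 2 nodes with single edges (A_2), so the type is A_2 (the algebra sl(3)).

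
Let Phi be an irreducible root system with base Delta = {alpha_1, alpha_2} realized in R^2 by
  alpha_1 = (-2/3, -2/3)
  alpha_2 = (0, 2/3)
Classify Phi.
Compute the Cartan integers a_ij = 2(alpha_i, alpha_j)/(alpha_j, alpha_j); the resulting 2x2 Cartan matrix is
[[2, -2], [-1, 2]].
The roots have two lengths (squared-length ratio 2:1); the short ones are alpha_{2}. The associated Dynkin diagram is a chain of 2 nodes with a double edge at one end; the terminal node there is the unique short simple root (B_2), so the type is B_2 (the algebra so(5)).

B_2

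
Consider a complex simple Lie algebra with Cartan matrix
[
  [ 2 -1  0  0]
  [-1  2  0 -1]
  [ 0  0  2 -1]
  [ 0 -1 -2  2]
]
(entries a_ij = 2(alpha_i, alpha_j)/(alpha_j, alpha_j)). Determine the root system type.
type B_4

The matrix has rank 4 with 2's on the diagonal. Reading the off-diagonal entries as Dynkin edges (a single edge where a_ij = a_ji = -1; a double or triple edge where a_ij * a_ji = 2 or 3), the diagram is a chain of 4 nodes with a double edge at one end; the terminal node there is the unique short simple root (B_4). One simple-root ordering that puts it in standard form is (alpha_1, alpha_2, alpha_4, alpha_3). So the algebra is type B_4, i.e. so(9).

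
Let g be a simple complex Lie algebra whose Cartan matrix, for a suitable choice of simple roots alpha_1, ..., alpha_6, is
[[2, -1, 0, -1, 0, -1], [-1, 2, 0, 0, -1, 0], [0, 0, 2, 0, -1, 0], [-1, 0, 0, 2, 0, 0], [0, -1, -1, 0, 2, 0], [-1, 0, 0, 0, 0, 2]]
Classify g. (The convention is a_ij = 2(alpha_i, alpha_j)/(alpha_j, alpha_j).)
The matrix has rank 6 with 2's on the diagonal. Reading the off-diagonal entries as Dynkin edges (a single edge where a_ij = a_ji = -1; a double or triple edge where a_ij * a_ji = 2 or 3), the diagram is a chain of 4 nodes with a fork of two nodes at one end (D_6). One simple-root ordering that puts it in standard form is (alpha_3, alpha_5, alpha_2, alpha_1, alpha_4, alpha_6). So the algebra is type D_6, i.e. so(12).

D_6 (so(12))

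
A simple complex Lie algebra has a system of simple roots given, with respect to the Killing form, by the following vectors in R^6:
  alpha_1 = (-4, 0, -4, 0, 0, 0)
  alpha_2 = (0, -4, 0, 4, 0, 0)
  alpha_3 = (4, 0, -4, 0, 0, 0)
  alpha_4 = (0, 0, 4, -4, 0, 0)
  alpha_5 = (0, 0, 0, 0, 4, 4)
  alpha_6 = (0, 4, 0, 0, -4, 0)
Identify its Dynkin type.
Compute the Cartan integers a_ij = 2(alpha_i, alpha_j)/(alpha_j, alpha_j); the resulting 6x6 Cartan matrix is
[[2, 0, 0, -1, 0, 0], [0, 2, 0, -1, 0, -1], [0, 0, 2, -1, 0, 0], [-1, -1, -1, 2, 0, 0], [0, 0, 0, 0, 2, -1], [0, -1, 0, 0, -1, 2]].
All simple roots have the same length, so the diagram is simply laced. The associated Dynkin diagram is a chain of 4 nodes with a fork of two nodes at one end (D_6), so the type is D_6 (the algebra so(12)).

D_6 (so(12))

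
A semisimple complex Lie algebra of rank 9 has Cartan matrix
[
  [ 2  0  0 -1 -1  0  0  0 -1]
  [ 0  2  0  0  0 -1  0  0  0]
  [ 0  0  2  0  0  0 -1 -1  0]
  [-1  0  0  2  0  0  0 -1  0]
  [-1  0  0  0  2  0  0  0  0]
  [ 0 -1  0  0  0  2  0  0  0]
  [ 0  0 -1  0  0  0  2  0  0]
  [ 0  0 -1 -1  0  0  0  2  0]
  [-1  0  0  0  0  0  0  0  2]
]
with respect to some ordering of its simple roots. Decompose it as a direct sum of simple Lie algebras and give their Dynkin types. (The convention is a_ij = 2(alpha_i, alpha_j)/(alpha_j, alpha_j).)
A_2 + D_7

The diagram associated to this matrix has two connected components: the simple roots {alpha_2, alpha_6} form a chain of 2 nodes with single edges (A_2), and {alpha_1, alpha_3, alpha_4, alpha_5, alpha_7, alpha_8, alpha_9} form a chain of 5 nodes with a fork of two nodes at one end (D_7). A semisimple Lie algebra decomposes uniquely as the direct sum of simple ideals, one per connected component of its Dynkin diagram, so g ≅ A_2 ⊕ D_7 (dimension 8 + 91 = 99).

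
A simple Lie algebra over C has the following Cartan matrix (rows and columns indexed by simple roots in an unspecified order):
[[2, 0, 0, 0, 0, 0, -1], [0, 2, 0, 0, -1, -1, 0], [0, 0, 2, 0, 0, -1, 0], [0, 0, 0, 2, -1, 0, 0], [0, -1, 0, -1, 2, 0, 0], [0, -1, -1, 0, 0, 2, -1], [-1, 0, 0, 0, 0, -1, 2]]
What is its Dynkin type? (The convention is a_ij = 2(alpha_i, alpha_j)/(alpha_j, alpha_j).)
The matrix has rank 7 with 2's on the diagonal. Reading the off-diagonal entries as Dynkin edges (a single edge where a_ij = a_ji = -1; a double or triple edge where a_ij * a_ji = 2 or 3), the diagram is a chain of 6 nodes with one extra node attached to the third node from one end (E_7). One simple-root ordering that puts it in standard form is (alpha_1, alpha_3, alpha_7, alpha_6, alpha_2, alpha_5, alpha_4). So the algebra is type E_7.

E_7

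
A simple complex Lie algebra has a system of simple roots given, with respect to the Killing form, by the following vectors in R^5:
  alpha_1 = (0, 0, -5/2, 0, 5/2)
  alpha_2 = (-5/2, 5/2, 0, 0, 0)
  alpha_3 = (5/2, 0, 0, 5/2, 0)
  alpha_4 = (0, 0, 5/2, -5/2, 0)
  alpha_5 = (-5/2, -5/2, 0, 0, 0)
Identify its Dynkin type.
D_5 (so(10))

Compute the Cartan integers a_ij = 2(alpha_i, alpha_j)/(alpha_j, alpha_j); the resulting 5x5 Cartan matrix is
[[2, 0, 0, -1, 0], [0, 2, -1, 0, 0], [0, -1, 2, -1, -1], [-1, 0, -1, 2, 0], [0, 0, -1, 0, 2]].
All simple roots have the same length, so the diagram is simply laced. The associated Dynkin diagram is a chain of 3 nodes with a fork of two nodes at one end (D_5), so the type is D_5 (the algebra so(10)).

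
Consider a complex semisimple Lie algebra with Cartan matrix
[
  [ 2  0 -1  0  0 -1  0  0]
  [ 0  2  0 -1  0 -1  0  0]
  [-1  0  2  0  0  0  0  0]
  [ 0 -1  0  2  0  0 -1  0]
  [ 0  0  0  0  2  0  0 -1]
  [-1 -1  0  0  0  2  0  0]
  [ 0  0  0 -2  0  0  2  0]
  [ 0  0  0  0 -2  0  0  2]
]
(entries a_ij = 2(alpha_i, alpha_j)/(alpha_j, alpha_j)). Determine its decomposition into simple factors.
The diagram associated to this matrix has two connected components: the simple roots {alpha_5, alpha_8} form a chain of 2 nodes with a double edge at one end; the terminal node there is the unique short simple root (B_2), and {alpha_1, alpha_2, alpha_3, alpha_4, alpha_6, alpha_7} form a chain of 6 nodes with a double edge at one end; the terminal node there is the unique long simple root (C_6). A semisimple Lie algebra decomposes uniquely as the direct sum of simple ideals, one per connected component of its Dynkin diagram, so g ≅ B_2 ⊕ C_6 (dimension 10 + 78 = 88).

type B_2 + type C_6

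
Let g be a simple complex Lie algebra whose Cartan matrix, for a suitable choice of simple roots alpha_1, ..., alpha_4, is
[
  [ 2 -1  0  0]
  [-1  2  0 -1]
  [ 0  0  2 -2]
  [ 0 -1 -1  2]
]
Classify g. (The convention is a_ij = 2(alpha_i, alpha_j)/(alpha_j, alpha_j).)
The matrix has rank 4 with 2's on the diagonal. Reading the off-diagonal entries as Dynkin edges (a single edge where a_ij = a_ji = -1; a double or triple edge where a_ij * a_ji = 2 or 3), the diagram is a chain of 4 nodes with a double edge at one end; the terminal node there is the unique long simple root (C_4). One simple-root ordering that puts it in standard form is (alpha_1, alpha_2, alpha_4, alpha_3). So the algebra is type C_4, i.e. sp(8).

C_4 (sp(8))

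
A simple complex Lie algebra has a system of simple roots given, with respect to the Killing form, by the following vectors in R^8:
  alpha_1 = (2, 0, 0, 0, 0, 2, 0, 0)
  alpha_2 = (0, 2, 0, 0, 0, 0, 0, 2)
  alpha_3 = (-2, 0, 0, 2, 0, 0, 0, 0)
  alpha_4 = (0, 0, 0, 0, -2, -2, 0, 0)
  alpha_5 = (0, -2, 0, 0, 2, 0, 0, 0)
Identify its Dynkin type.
A5

Compute the Cartan integers a_ij = 2(alpha_i, alpha_j)/(alpha_j, alpha_j); the resulting 5x5 Cartan matrix is
[[2, 0, -1, -1, 0], [0, 2, 0, 0, -1], [-1, 0, 2, 0, 0], [-1, 0, 0, 2, -1], [0, -1, 0, -1, 2]].
All simple roots have the same length, so the diagram is simply laced. The associated Dynkin diagram is a chain of 5 nodes with single edges (A_5), so the type is A_5 (the algebra sl(6)).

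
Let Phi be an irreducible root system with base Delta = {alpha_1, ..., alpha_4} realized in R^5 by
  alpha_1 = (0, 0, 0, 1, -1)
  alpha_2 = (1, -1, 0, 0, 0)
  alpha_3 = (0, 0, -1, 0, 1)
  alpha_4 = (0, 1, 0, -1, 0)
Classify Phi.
A_4

Compute the Cartan integers a_ij = 2(alpha_i, alpha_j)/(alpha_j, alpha_j); the resulting 4x4 Cartan matrix is
[[2, 0, -1, -1], [0, 2, 0, -1], [-1, 0, 2, 0], [-1, -1, 0, 2]].
All simple roots have the same length, so the diagram is simply laced. The associated Dynkin diagram is a chain of 4 nodes with single edges (A_4), so the type is A_4 (the algebra sl(5)).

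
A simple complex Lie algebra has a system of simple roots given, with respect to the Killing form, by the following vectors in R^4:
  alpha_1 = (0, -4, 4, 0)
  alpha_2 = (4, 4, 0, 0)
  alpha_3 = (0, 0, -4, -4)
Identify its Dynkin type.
A_3

Compute the Cartan integers a_ij = 2(alpha_i, alpha_j)/(alpha_j, alpha_j); the resulting 3x3 Cartan matrix is
[[2, -1, -1], [-1, 2, 0], [-1, 0, 2]].
All simple roots have the same length, so the diagram is simply laced. The associated Dynkin diagram is a chain of 3 nodes with single edges (A_3), so the type is A_3 (the algebra sl(4)).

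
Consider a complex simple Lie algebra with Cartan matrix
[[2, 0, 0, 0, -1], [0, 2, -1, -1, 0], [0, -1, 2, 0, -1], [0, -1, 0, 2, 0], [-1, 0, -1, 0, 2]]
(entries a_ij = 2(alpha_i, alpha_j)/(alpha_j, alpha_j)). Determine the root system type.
The matrix has rank 5 with 2's on the diagonal. Reading the off-diagonal entries as Dynkin edges (a single edge where a_ij = a_ji = -1; a double or triple edge where a_ij * a_ji = 2 or 3), the diagram is a chain of 5 nodes with single edges (A_5). One simple-root ordering that puts it in standard form is (alpha_1, alpha_5, alpha_3, alpha_2, alpha_4). So the algebra is type A_5, i.e. sl(6).

type A_5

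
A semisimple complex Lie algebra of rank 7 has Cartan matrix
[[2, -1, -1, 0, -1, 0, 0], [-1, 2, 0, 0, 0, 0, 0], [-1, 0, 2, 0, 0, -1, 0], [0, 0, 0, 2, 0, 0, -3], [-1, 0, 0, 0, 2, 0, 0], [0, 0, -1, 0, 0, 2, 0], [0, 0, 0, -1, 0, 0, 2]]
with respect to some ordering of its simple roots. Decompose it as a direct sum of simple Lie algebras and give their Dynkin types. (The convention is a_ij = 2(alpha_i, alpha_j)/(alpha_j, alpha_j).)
The diagram associated to this matrix has two connected components: the simple roots {alpha_1, alpha_2, alpha_3, alpha_5, alpha_6} form a chain of 3 nodes with a fork of two nodes at one end (D_5), and {alpha_4, alpha_7} form two nodes joined by a triple edge (G_2). A semisimple Lie algebra decomposes uniquely as the direct sum of simple ideals, one per connected component of its Dynkin diagram, so g ≅ D_5 ⊕ G_2 (dimension 45 + 14 = 59).

type D_5 ⊕ type G_2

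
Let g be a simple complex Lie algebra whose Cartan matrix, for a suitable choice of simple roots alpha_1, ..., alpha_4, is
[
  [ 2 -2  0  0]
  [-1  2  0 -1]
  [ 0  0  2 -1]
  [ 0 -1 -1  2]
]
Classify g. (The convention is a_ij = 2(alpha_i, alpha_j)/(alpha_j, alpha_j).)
The matrix has rank 4 with 2's on the diagonal. Reading the off-diagonal entries as Dynkin edges (a single edge where a_ij = a_ji = -1; a double or triple edge where a_ij * a_ji = 2 or 3), the diagram is a chain of 4 nodes with a double edge at one end; the terminal node there is the unique long simple root (C_4). One simple-root ordering that puts it in standard form is (alpha_3, alpha_4, alpha_2, alpha_1). So the algebra is type C_4, i.e. sp(8).

C_4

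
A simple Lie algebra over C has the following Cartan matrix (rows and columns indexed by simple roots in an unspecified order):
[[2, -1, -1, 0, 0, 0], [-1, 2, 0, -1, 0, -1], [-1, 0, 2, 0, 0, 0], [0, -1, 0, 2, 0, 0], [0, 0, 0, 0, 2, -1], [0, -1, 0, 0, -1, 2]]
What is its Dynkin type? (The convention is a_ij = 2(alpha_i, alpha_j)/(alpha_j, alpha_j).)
The matrix has rank 6 with 2's on the diagonal. Reading the off-diagonal entries as Dynkin edges (a single edge where a_ij = a_ji = -1; a double or triple edge where a_ij * a_ji = 2 or 3), the diagram is a chain of 5 nodes with one extra node attached to the third node from one end (E_6). One simple-root ordering that puts it in standard form is (alpha_5, alpha_4, alpha_6, alpha_2, alpha_1, alpha_3). So the algebra is type E_6.

E_6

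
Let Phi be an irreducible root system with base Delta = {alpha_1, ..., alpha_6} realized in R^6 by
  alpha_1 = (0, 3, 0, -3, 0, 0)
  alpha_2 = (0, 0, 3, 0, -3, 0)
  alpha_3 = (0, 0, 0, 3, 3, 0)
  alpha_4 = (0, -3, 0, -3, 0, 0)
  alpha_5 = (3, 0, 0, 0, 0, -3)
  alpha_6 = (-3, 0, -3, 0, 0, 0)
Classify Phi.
D_6

Compute the Cartan integers a_ij = 2(alpha_i, alpha_j)/(alpha_j, alpha_j); the resulting 6x6 Cartan matrix is
[[2, 0, -1, 0, 0, 0], [0, 2, -1, 0, 0, -1], [-1, -1, 2, -1, 0, 0], [0, 0, -1, 2, 0, 0], [0, 0, 0, 0, 2, -1], [0, -1, 0, 0, -1, 2]].
All simple roots have the same length, so the diagram is simply laced. The associated Dynkin diagram is a chain of 4 nodes with a fork of two nodes at one end (D_6), so the type is D_6 (the algebra so(12)).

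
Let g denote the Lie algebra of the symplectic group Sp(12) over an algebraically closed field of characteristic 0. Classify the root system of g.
C_6 (sp(12))

This is sp(12), which has dimension 12(12+1)/2 = 78 and rank 12/2 = 6. In the classification of classical Lie algebras, the symplectic algebra sp(2n) has type C_n; here n = 6, so the Dynkin diagram is a chain of 6 nodes with a double edge at one end; the terminal node there is the unique long simple root (C_6). Hence the type is C_6.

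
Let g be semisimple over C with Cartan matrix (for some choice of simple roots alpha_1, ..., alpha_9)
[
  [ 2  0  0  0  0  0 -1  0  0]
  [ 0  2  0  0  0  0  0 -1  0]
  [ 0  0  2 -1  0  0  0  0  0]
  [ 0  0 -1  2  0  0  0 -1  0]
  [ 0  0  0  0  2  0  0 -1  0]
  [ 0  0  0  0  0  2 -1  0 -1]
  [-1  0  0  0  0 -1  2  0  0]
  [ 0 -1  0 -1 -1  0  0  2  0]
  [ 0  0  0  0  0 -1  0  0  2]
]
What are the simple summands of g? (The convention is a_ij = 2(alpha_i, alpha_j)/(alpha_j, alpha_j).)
A4 + D5

The diagram associated to this matrix has two connected components: the simple roots {alpha_1, alpha_6, alpha_7, alpha_9} form a chain of 4 nodes with single edges (A_4), and {alpha_2, alpha_3, alpha_4, alpha_5, alpha_8} form a chain of 3 nodes with a fork of two nodes at one end (D_5). A semisimple Lie algebra decomposes uniquely as the direct sum of simple ideals, one per connected component of its Dynkin diagram, so g ≅ A_4 ⊕ D_5 (dimension 24 + 45 = 69).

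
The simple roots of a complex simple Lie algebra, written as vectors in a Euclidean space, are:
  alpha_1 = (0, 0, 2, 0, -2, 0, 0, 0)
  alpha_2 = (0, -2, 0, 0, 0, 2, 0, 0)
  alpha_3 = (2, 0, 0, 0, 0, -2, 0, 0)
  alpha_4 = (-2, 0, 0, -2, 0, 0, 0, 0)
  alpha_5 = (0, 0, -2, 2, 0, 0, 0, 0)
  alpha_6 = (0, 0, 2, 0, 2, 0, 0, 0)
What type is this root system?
D6

Compute the Cartan integers a_ij = 2(alpha_i, alpha_j)/(alpha_j, alpha_j); the resulting 6x6 Cartan matrix is
[[2, 0, 0, 0, -1, 0], [0, 2, -1, 0, 0, 0], [0, -1, 2, -1, 0, 0], [0, 0, -1, 2, -1, 0], [-1, 0, 0, -1, 2, -1], [0, 0, 0, 0, -1, 2]].
All simple roots have the same length, so the diagram is simply laced. The associated Dynkin diagram is a chain of 4 nodes with a fork of two nodes at one end (D_6), so the type is D_6 (the algebra so(12)).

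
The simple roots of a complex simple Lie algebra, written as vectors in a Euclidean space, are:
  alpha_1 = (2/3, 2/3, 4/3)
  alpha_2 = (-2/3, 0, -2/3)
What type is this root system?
G2

Compute the Cartan integers a_ij = 2(alpha_i, alpha_j)/(alpha_j, alpha_j); the resulting 2x2 Cartan matrix is
[[2, -3], [-1, 2]].
The roots have two lengths (squared-length ratio 3:1); the short ones are alpha_{2}. The associated Dynkin diagram is two nodes joined by a triple edge (G_2), so the type is G_2.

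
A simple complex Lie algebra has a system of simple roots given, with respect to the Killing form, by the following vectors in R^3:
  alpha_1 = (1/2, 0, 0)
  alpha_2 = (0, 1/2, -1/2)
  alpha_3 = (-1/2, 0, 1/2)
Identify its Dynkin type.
type B_3

Compute the Cartan integers a_ij = 2(alpha_i, alpha_j)/(alpha_j, alpha_j); the resulting 3x3 Cartan matrix is
[[2, 0, -1], [0, 2, -1], [-2, -1, 2]].
The roots have two lengths (squared-length ratio 2:1); the short ones are alpha_{1}. The associated Dynkin diagram is a chain of 3 nodes with a double edge at one end; the terminal node there is the unique short simple root (B_3), so the type is B_3 (the algebra so(7)).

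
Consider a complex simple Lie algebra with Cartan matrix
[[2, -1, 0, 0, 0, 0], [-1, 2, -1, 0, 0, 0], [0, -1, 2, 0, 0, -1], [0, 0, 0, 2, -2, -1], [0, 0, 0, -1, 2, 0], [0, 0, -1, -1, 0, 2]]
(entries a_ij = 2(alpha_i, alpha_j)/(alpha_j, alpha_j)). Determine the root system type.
B6

The matrix has rank 6 with 2's on the diagonal. Reading the off-diagonal entries as Dynkin edges (a single edge where a_ij = a_ji = -1; a double or triple edge where a_ij * a_ji = 2 or 3), the diagram is a chain of 6 nodes with a double edge at one end; the terminal node there is the unique short simple root (B_6). One simple-root ordering that puts it in standard form is (alpha_1, alpha_2, alpha_3, alpha_6, alpha_4, alpha_5). So the algebra is type B_6, i.e. so(13).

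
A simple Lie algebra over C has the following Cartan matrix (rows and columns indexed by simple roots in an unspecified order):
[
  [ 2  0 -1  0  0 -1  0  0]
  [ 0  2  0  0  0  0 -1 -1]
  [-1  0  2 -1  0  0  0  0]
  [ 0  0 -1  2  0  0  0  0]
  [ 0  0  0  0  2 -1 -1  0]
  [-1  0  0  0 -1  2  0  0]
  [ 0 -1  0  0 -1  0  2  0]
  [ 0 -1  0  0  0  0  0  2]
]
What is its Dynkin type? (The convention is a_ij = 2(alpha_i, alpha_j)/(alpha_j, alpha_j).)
The matrix has rank 8 with 2's on the diagonal. Reading the off-diagonal entries as Dynkin edges (a single edge where a_ij = a_ji = -1; a double or triple edge where a_ij * a_ji = 2 or 3), the diagram is a chain of 8 nodes with single edges (A_8). One simple-root ordering that puts it in standard form is (alpha_8, alpha_2, alpha_7, alpha_5, alpha_6, alpha_1, alpha_3, alpha_4). So the algebra is type A_8, i.e. sl(9).

A8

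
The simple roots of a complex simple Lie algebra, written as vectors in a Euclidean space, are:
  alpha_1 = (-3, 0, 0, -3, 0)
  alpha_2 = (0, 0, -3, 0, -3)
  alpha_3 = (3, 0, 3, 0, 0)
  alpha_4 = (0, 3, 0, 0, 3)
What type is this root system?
A_4

Compute the Cartan integers a_ij = 2(alpha_i, alpha_j)/(alpha_j, alpha_j); the resulting 4x4 Cartan matrix is
[[2, 0, -1, 0], [0, 2, -1, -1], [-1, -1, 2, 0], [0, -1, 0, 2]].
All simple roots have the same length, so the diagram is simply laced. The associated Dynkin diagram is a chain of 4 nodes with single edges (A_4), so the type is A_4 (the algebra sl(5)).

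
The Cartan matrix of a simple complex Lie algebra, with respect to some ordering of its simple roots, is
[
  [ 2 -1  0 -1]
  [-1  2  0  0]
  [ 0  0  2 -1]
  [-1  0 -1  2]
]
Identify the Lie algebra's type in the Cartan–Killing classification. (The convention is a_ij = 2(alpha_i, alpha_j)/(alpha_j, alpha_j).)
The matrix has rank 4 with 2's on the diagonal. Reading the off-diagonal entries as Dynkin edges (a single edge where a_ij = a_ji = -1; a double or triple edge where a_ij * a_ji = 2 or 3), the diagram is a chain of 4 nodes with single edges (A_4). One simple-root ordering that puts it in standard form is (alpha_3, alpha_4, alpha_1, alpha_2). So the algebra is type A_4, i.e. sl(5).

A_4 (sl(5))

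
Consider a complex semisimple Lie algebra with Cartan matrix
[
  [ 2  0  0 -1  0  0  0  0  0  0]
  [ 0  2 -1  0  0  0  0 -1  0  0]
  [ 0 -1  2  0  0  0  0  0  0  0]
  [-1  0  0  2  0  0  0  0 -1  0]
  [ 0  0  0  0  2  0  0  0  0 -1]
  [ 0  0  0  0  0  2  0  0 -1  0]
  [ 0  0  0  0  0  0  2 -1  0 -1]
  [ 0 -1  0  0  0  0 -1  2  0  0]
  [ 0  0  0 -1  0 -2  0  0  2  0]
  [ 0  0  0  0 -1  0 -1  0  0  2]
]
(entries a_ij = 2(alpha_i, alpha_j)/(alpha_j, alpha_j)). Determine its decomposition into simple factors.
A_6 ⊕ B_4

The diagram associated to this matrix has two connected components: the simple roots {alpha_2, alpha_3, alpha_5, alpha_7, alpha_8, alpha_10} form a chain of 6 nodes with single edges (A_6), and {alpha_1, alpha_4, alpha_6, alpha_9} form a chain of 4 nodes with a double edge at one end; the terminal node there is the unique short simple root (B_4). A semisimple Lie algebra decomposes uniquely as the direct sum of simple ideals, one per connected component of its Dynkin diagram, so g ≅ A_6 ⊕ B_4 (dimension 48 + 36 = 84).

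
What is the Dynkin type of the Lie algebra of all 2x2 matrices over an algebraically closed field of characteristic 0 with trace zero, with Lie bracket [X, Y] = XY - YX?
A1

This is sl(2), which has dimension 2^2 - 1 = 3 and rank 2 - 1 = 1 (a Cartan subalgebra is the diagonal traceless matrices). In the classification of classical Lie algebras, the special linear algebra sl(n+1) has type A_n; here n = 1, so the Dynkin diagram is a chain of 1 nodes with single edges (A_1). Hence the type is A_1.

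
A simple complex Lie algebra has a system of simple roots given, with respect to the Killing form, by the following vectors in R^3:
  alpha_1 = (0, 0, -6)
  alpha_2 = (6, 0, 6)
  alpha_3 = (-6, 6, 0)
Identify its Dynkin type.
Compute the Cartan integers a_ij = 2(alpha_i, alpha_j)/(alpha_j, alpha_j); the resulting 3x3 Cartan matrix is
[[2, -1, 0], [-2, 2, -1], [0, -1, 2]].
The roots have two lengths (squared-length ratio 2:1); the short ones are alpha_{1}. The associated Dynkin diagram is a chain of 3 nodes with a double edge at one end; the terminal node there is the unique short simple root (B_3), so the type is B_3 (the algebra so(7)).

type B_3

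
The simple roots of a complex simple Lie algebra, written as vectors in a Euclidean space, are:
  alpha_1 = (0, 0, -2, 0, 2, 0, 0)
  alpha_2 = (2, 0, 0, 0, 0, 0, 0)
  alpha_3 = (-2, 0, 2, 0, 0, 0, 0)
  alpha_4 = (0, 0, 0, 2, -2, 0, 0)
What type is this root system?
B4

Compute the Cartan integers a_ij = 2(alpha_i, alpha_j)/(alpha_j, alpha_j); the resulting 4x4 Cartan matrix is
[[2, 0, -1, -1], [0, 2, -1, 0], [-1, -2, 2, 0], [-1, 0, 0, 2]].
The roots have two lengths (squared-length ratio 2:1); the short ones are alpha_{2}. The associated Dynkin diagram is a chain of 4 nodes with a double edge at one end; the terminal node there is the unique short simple root (B_4), so the type is B_4 (the algebra so(9)).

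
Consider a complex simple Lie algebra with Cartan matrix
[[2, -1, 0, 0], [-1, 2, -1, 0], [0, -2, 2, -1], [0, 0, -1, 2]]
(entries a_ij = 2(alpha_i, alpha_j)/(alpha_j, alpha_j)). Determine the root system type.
The matrix has rank 4 with 2's on the diagonal. Reading the off-diagonal entries as Dynkin edges (a single edge where a_ij = a_ji = -1; a double or triple edge where a_ij * a_ji = 2 or 3), the diagram is a chain of 4 nodes with a double edge between the middle two (F_4). One simple-root ordering that puts it in standard form is (alpha_4, alpha_3, alpha_2, alpha_1). So the algebra is type F_4.

F_4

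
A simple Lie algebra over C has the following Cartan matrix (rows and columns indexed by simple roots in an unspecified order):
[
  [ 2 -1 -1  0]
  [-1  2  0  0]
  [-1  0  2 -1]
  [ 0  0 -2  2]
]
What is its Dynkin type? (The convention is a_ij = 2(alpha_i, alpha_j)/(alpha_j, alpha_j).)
The matrix has rank 4 with 2's on the diagonal. Reading the off-diagonal entries as Dynkin edges (a single edge where a_ij = a_ji = -1; a double or triple edge where a_ij * a_ji = 2 or 3), the diagram is a chain of 4 nodes with a double edge at one end; the terminal node there is the unique long simple root (C_4). One simple-root ordering that puts it in standard form is (alpha_2, alpha_1, alpha_3, alpha_4). So the algebra is type C_4, i.e. sp(8).

type C_4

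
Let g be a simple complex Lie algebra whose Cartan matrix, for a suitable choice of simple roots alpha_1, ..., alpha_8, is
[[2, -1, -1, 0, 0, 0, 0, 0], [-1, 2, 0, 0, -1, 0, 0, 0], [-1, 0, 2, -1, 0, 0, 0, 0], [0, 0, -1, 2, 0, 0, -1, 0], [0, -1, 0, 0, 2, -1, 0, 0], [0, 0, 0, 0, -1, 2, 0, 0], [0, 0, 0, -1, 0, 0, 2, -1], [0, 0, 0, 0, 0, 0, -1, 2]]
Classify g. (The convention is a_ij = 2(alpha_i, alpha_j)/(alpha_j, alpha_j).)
A_8

The matrix has rank 8 with 2's on the diagonal. Reading the off-diagonal entries as Dynkin edges (a single edge where a_ij = a_ji = -1; a double or triple edge where a_ij * a_ji = 2 or 3), the diagram is a chain of 8 nodes with single edges (A_8). One simple-root ordering that puts it in standard form is (alpha_6, alpha_5, alpha_2, alpha_1, alpha_3, alpha_4, alpha_7, alpha_8). So the algebra is type A_8, i.e. sl(9).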